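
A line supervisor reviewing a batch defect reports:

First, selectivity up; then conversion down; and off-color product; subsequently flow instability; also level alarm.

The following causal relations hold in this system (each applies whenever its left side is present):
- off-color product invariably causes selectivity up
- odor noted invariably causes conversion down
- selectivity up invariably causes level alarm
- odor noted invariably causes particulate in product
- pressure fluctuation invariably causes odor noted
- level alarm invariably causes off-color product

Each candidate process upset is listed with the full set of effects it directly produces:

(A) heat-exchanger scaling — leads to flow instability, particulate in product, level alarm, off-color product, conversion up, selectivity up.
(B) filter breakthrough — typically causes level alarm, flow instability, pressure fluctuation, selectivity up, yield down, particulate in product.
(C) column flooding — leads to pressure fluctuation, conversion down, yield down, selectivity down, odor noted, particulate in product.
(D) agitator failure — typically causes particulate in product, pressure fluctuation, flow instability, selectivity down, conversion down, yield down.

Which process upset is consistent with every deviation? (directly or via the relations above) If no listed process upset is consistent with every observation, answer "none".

Per-candidate check:
(A) heat-exchanger scaling — fails on conversion down (predicts conversion up, not conversion down)
(B) filter breakthrough — selectivity up yes; conversion down yes (by pressure fluctuation → odor noted → conversion down); off-color product yes (by level alarm → off-color product); flow instability yes; level alarm yes
(C) column flooding — fails on selectivity up, off-color product, flow instability, level alarm (predicts selectivity down, not selectivity up)
(D) agitator failure — selectivity up NO; conversion down yes; off-color product NO; flow instability yes; level alarm NO
Only (B) is consistent with every observation.

B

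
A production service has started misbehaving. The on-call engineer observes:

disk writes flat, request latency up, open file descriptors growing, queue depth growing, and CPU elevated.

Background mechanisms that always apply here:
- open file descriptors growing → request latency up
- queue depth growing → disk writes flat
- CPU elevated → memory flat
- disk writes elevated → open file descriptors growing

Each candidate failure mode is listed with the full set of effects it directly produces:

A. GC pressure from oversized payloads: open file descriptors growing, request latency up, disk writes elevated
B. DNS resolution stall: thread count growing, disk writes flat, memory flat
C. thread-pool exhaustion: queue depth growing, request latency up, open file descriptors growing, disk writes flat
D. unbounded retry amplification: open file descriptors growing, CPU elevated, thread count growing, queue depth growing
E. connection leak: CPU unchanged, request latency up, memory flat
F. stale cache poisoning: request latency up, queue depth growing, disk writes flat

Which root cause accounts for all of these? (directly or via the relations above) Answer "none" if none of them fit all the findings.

D

Per-candidate check:
(A) GC pressure from oversized payloads — disk writes flat ✗; request latency up ✓; open file descriptors growing ✓; queue depth growing ✗; CPU elevated ✗
(B) DNS resolution stall — disk writes flat ✓; request latency up ✗; open file descriptors growing ✗; queue depth growing ✗; CPU elevated ✗
(C) thread-pool exhaustion — does not account for CPU elevated
(D) unbounded retry amplification — disk writes flat ✓ (through queue depth growing → disk writes flat); request latency up ✓ (through open file descriptors growing → request latency up); open file descriptors growing ✓; queue depth growing ✓; CPU elevated ✓
(E) connection leak — fails on disk writes flat, open file descriptors growing, queue depth growing, CPU elevated (predicts CPU unchanged, not CPU elevated)
(F) stale cache poisoning — does not account for open file descriptors growing, CPU elevated
(D) alone accounts for all the evidence.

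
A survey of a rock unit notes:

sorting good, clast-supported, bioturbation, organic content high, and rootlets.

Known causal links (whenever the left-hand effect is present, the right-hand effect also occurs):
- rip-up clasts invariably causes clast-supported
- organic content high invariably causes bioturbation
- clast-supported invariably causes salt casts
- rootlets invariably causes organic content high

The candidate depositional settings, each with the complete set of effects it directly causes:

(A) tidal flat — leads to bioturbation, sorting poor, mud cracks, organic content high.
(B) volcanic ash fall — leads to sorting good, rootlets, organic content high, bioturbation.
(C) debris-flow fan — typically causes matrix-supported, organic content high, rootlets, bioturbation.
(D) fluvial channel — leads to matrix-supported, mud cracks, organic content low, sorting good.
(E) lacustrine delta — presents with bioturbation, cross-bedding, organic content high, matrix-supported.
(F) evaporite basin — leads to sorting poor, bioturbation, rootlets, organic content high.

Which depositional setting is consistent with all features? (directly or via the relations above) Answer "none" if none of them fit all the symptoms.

none

For each candidate, compare predicted effects to what was observed:
(A) tidal flat — sorting good NO; clast-supported NO; bioturbation yes; organic content high yes; rootlets NO
(B) volcanic ash fall — does not account for clast-supported
(C) debris-flow fan — sorting good NO; clast-supported NO; bioturbation yes; organic content high yes; rootlets yes
(D) fluvial channel — sorting good yes; clast-supported NO; bioturbation NO; organic content high NO; rootlets NO
(E) lacustrine delta — fails on sorting good, clast-supported, rootlets (predicts matrix-supported, not clast-supported)
(F) evaporite basin — fails on sorting good, clast-supported (predicts sorting poor, not sorting good)
No candidate is consistent with all observations.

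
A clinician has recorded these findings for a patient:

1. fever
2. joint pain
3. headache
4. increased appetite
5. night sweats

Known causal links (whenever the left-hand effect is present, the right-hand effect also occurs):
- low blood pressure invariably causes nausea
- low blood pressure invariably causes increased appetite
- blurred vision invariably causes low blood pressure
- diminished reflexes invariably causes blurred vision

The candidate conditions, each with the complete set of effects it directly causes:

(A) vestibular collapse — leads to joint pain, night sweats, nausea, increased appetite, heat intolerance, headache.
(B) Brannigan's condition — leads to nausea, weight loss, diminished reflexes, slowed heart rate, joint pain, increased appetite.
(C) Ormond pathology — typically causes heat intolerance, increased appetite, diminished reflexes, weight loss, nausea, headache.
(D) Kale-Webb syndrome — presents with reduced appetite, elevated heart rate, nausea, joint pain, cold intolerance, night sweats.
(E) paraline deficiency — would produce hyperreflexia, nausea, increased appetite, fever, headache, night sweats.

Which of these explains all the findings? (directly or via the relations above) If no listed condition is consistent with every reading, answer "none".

Testing each hypothesis:
(A) vestibular collapse — fever miss; joint pain match; headache match; increased appetite match; night sweats match
(B) Brannigan's condition — fever miss; joint pain match; headache miss; increased appetite match; night sweats miss
(C) Ormond pathology — does not account for fever, joint pain, night sweats
(D) Kale-Webb syndrome — fails on fever, headache, increased appetite (predicts reduced appetite, not increased appetite)
(E) paraline deficiency — does not account for joint pain
No candidate is consistent with all observations.

none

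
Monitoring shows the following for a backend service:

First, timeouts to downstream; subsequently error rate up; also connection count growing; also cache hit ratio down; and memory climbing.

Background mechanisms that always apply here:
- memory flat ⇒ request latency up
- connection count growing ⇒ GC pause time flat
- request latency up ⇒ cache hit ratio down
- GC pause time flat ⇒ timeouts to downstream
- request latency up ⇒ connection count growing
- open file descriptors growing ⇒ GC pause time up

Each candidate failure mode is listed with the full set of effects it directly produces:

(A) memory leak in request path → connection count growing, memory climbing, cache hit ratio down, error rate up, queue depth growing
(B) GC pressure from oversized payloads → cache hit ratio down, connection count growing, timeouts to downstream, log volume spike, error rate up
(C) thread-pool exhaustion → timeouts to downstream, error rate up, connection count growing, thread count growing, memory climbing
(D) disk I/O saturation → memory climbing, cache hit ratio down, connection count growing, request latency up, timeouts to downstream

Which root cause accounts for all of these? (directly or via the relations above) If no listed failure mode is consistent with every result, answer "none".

For each candidate, compare predicted effects to what was observed:
(A) memory leak in request path — accounts for every observation (timeouts to downstream through connection count growing → GC pause time flat → timeouts to downstream)
(B) GC pressure from oversized payloads — timeouts to downstream match; error rate up match; connection count growing match; cache hit ratio down match; memory climbing miss
(C) thread-pool exhaustion — timeouts to downstream match; error rate up match; connection count growing match; cache hit ratio down miss; memory climbing match
(D) disk I/O saturation — does not account for error rate up
(A) alone accounts for all the evidence.

A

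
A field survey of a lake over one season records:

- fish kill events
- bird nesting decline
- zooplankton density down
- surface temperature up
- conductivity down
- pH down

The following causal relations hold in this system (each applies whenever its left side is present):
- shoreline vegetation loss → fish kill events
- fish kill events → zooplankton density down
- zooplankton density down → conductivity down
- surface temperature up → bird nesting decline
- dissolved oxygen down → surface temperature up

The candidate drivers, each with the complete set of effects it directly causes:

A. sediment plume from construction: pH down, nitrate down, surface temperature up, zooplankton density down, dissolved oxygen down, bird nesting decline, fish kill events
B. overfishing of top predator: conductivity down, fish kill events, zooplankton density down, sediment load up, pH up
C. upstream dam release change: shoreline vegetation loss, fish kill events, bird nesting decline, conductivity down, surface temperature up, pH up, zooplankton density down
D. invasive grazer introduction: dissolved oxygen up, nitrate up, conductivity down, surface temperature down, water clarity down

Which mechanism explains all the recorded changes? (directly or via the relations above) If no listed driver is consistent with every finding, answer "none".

A

Testing each hypothesis:
(A) sediment plume from construction — accounts for every observation (conductivity down via zooplankton density down → conductivity down)
(B) overfishing of top predator — fails on bird nesting decline, surface temperature up, pH down (predicts pH up, not pH down)
(C) upstream dam release change — fails on pH down (predicts pH up, not pH down)
(D) invasive grazer introduction — fails on fish kill events, bird nesting decline, zooplankton density down, surface temperature up, pH down (predicts surface temperature down, not surface temperature up)
(A) is the only candidate with no mismatches.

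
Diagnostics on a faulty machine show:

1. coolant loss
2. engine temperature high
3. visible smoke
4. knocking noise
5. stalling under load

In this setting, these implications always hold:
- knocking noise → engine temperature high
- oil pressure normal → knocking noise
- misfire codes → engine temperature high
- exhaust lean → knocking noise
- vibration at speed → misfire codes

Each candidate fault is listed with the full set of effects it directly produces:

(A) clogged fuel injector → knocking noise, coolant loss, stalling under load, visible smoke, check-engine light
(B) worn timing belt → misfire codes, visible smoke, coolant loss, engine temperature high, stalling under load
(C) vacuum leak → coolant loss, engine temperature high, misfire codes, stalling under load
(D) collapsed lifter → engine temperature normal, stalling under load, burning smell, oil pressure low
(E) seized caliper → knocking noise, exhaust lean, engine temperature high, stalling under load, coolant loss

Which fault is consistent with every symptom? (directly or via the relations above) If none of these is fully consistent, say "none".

Testing each hypothesis:
(A) clogged fuel injector — coolant loss ✓; engine temperature high ✓ (by knocking noise → engine temperature high); visible smoke ✓; knocking noise ✓; stalling under load ✓
(B) worn timing belt — coolant loss ✓; engine temperature high ✓; visible smoke ✓; knocking noise ✗; stalling under load ✓
(C) vacuum leak — does not account for visible smoke, knocking noise
(D) collapsed lifter — fails on coolant loss, engine temperature high, visible smoke, knocking noise (predicts engine temperature normal, not engine temperature high)
(E) seized caliper — does not account for visible smoke
(A) alone accounts for all the evidence.

A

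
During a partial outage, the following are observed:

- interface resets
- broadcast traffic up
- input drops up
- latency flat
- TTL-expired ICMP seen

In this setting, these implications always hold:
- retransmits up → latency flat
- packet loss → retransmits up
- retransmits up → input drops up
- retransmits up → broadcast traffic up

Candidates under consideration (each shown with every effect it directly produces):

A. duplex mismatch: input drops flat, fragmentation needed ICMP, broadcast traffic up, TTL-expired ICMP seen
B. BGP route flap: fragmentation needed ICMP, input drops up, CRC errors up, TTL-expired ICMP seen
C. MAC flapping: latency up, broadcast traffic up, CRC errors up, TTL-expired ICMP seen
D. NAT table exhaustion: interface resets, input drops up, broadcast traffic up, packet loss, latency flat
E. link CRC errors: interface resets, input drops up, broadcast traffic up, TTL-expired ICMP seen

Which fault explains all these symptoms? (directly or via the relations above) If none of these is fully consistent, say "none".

Per-candidate check:
(A) duplex mismatch — interface resets NO; broadcast traffic up yes; input drops up NO; latency flat NO; TTL-expired ICMP seen yes
(B) BGP route flap — interface resets NO; broadcast traffic up NO; input drops up yes; latency flat NO; TTL-expired ICMP seen yes
(C) MAC flapping — fails on interface resets, input drops up, latency flat (predicts latency up, not latency flat)
(D) NAT table exhaustion — does not account for TTL-expired ICMP seen
(E) link CRC errors — does not account for latency flat
Every candidate fails on at least one observation.

none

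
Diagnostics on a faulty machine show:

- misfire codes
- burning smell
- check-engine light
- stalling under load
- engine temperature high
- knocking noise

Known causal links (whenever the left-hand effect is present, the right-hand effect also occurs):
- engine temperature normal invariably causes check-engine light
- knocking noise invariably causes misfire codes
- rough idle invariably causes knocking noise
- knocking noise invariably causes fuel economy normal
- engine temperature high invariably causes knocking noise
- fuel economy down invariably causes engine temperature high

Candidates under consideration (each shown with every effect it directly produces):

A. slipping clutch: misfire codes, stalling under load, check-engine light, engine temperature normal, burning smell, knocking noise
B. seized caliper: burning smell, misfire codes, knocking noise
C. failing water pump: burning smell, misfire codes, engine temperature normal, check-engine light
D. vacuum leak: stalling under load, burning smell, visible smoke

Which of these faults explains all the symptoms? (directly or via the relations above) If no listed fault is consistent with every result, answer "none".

Testing each hypothesis:
(A) slipping clutch — misfire codes +; burning smell +; check-engine light +; stalling under load +; engine temperature high -; knocking noise +
(B) seized caliper — does not account for check-engine light, stalling under load, engine temperature high
(C) failing water pump — misfire codes +; burning smell +; check-engine light +; stalling under load -; engine temperature high -; knocking noise -
(D) vacuum leak — misfire codes -; burning smell +; check-engine light -; stalling under load +; engine temperature high -; knocking noise -
None of the listed candidates fits everything.

none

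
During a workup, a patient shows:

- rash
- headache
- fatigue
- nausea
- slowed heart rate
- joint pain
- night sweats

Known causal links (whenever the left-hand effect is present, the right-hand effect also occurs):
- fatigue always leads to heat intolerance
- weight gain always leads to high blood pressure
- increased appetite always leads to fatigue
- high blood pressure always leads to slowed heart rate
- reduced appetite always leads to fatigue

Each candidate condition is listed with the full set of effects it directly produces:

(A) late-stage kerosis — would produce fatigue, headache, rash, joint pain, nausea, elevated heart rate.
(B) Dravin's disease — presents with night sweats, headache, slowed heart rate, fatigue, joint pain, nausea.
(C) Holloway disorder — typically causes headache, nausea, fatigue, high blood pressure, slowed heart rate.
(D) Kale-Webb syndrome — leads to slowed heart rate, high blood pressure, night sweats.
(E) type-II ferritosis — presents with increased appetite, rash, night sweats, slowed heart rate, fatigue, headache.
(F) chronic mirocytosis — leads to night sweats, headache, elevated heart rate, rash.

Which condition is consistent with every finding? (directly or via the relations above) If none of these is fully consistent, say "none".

none

Per-candidate check:
(A) late-stage kerosis — rash ✓; headache ✓; fatigue ✓; nausea ✓; slowed heart rate ✗; joint pain ✓; night sweats ✗
(B) Dravin's disease — rash ✗; headache ✓; fatigue ✓; nausea ✓; slowed heart rate ✓; joint pain ✓; night sweats ✓
(C) Holloway disorder — rash ✗; headache ✓; fatigue ✓; nausea ✓; slowed heart rate ✓; joint pain ✗; night sweats ✗
(D) Kale-Webb syndrome — does not account for rash, headache, fatigue, nausea, joint pain
(E) type-II ferritosis — rash ✓; headache ✓; fatigue ✓; nausea ✗; slowed heart rate ✓; joint pain ✗; night sweats ✓
(F) chronic mirocytosis — fails on fatigue, nausea, slowed heart rate, joint pain (predicts elevated heart rate, not slowed heart rate)
Every candidate fails on at least one observation.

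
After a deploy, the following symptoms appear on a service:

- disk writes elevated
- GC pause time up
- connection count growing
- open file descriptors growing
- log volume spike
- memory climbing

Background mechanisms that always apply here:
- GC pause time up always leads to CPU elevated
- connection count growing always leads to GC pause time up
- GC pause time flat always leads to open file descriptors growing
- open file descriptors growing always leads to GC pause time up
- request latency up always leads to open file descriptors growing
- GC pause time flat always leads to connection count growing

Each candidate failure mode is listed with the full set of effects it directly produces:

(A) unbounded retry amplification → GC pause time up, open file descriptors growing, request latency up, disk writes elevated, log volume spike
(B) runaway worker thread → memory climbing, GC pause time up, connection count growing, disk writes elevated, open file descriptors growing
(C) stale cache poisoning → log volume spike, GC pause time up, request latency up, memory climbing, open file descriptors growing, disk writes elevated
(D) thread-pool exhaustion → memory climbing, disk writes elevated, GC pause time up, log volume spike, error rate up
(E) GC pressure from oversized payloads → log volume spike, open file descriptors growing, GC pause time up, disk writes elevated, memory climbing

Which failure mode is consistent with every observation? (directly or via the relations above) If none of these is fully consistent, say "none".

For each candidate, compare predicted effects to what was observed:
(A) unbounded retry amplification — disk writes elevated match; GC pause time up match; connection count growing miss; open file descriptors growing match; log volume spike match; memory climbing miss
(B) runaway worker thread — disk writes elevated match; GC pause time up match; connection count growing match; open file descriptors growing match; log volume spike miss; memory climbing match
(C) stale cache poisoning — does not account for connection count growing
(D) thread-pool exhaustion — does not account for connection count growing, open file descriptors growing
(E) GC pressure from oversized payloads — disk writes elevated match; GC pause time up match; connection count growing miss; open file descriptors growing match; log volume spike match; memory climbing match
No candidate is consistent with all observations.

none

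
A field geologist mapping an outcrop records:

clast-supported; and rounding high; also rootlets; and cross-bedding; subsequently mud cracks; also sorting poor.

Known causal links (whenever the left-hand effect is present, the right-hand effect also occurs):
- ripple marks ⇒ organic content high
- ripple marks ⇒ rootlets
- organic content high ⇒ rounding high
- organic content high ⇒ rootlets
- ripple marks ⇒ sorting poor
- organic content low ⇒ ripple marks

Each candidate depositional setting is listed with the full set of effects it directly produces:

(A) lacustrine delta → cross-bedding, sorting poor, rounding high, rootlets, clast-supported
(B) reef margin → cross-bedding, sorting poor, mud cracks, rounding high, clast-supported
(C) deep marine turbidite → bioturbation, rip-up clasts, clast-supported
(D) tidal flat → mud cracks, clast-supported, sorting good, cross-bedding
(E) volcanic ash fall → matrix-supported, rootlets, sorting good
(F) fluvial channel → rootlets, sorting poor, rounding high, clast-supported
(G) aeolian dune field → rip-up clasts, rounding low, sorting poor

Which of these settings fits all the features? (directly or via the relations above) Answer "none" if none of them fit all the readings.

Checking each candidate against the observations:
(A) lacustrine delta — does not account for mud cracks
(B) reef margin — does not account for rootlets
(C) deep marine turbidite — does not account for rounding high, rootlets, cross-bedding, mud cracks, sorting poor
(D) tidal flat — clast-supported match; rounding high miss; rootlets miss; cross-bedding match; mud cracks match; sorting poor miss
(E) volcanic ash fall — clast-supported miss; rounding high miss; rootlets match; cross-bedding miss; mud cracks miss; sorting poor miss
(F) fluvial channel — does not account for cross-bedding, mud cracks
(G) aeolian dune field — clast-supported miss; rounding high miss; rootlets miss; cross-bedding miss; mud cracks miss; sorting poor match
Every candidate fails on at least one observation.

none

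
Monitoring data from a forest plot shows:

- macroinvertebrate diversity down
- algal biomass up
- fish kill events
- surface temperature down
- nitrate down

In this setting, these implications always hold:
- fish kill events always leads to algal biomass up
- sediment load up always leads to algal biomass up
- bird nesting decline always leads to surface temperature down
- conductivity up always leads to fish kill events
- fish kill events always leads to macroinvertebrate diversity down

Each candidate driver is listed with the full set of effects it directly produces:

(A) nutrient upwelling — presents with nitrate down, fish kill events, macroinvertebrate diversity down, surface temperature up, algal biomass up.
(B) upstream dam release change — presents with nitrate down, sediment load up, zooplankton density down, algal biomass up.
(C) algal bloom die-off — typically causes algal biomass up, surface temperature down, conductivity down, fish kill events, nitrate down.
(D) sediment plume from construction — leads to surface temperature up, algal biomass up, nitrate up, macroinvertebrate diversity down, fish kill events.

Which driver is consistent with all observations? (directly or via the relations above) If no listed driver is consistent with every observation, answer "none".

C

Checking each candidate against the observations:
(A) nutrient upwelling — fails on surface temperature down (predicts surface temperature up, not surface temperature down)
(B) upstream dam release change — macroinvertebrate diversity down -; algal biomass up +; fish kill events -; surface temperature down -; nitrate down +
(C) algal bloom die-off — accounts for every observation (macroinvertebrate diversity down through fish kill events → macroinvertebrate diversity down)
(D) sediment plume from construction — macroinvertebrate diversity down +; algal biomass up +; fish kill events +; surface temperature down -; nitrate down -
(C) is the only candidate with no mismatches.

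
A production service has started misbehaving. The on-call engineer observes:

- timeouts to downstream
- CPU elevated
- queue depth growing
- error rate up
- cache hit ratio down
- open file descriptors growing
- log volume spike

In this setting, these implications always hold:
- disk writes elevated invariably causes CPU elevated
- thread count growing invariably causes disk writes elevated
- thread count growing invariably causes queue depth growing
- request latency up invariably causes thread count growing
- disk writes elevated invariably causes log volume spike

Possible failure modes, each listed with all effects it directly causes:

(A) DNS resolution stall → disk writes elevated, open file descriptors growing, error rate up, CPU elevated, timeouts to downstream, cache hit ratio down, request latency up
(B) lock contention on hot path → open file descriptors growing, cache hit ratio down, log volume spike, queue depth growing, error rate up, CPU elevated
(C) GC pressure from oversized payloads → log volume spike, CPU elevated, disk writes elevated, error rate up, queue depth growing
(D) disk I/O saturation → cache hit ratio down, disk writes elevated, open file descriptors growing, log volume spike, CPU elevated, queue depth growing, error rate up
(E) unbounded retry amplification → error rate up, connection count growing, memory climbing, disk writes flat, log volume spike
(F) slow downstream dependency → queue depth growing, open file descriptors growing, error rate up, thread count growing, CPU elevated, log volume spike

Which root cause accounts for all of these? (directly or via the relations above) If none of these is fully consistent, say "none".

Testing each hypothesis:
(A) DNS resolution stall — timeouts to downstream +; CPU elevated +; queue depth growing + (through request latency up → thread count growing → queue depth growing); error rate up +; cache hit ratio down +; open file descriptors growing +; log volume spike + (through disk writes elevated → log volume spike)
(B) lock contention on hot path — does not account for timeouts to downstream
(C) GC pressure from oversized payloads — timeouts to downstream -; CPU elevated +; queue depth growing +; error rate up +; cache hit ratio down -; open file descriptors growing -; log volume spike +
(D) disk I/O saturation — timeouts to downstream -; CPU elevated +; queue depth growing +; error rate up +; cache hit ratio down +; open file descriptors growing +; log volume spike +
(E) unbounded retry amplification — does not account for timeouts to downstream, CPU elevated, queue depth growing, cache hit ratio down, open file descriptors growing
(F) slow downstream dependency — timeouts to downstream -; CPU elevated +; queue depth growing +; error rate up +; cache hit ratio down -; open file descriptors growing +; log volume spike +
(A) is the only candidate with no mismatches.

A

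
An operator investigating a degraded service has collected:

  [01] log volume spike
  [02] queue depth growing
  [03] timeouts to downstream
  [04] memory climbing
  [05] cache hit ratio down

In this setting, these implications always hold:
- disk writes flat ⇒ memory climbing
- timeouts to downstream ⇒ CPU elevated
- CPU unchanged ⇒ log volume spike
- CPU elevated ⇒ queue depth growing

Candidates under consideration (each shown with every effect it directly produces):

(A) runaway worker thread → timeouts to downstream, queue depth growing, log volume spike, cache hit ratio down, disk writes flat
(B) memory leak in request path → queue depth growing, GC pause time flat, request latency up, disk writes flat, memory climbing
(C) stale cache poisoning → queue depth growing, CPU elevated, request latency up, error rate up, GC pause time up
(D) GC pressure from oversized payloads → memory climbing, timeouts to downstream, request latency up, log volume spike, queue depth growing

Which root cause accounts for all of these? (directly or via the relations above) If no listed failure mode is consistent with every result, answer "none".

A

Testing each hypothesis:
(A) runaway worker thread — log volume spike yes; queue depth growing yes; timeouts to downstream yes; memory climbing yes (by disk writes flat → memory climbing); cache hit ratio down yes
(B) memory leak in request path — does not account for log volume spike, timeouts to downstream, cache hit ratio down
(C) stale cache poisoning — log volume spike NO; queue depth growing yes; timeouts to downstream NO; memory climbing NO; cache hit ratio down NO
(D) GC pressure from oversized payloads — log volume spike yes; queue depth growing yes; timeouts to downstream yes; memory climbing yes; cache hit ratio down NO
(A) alone accounts for all the evidence.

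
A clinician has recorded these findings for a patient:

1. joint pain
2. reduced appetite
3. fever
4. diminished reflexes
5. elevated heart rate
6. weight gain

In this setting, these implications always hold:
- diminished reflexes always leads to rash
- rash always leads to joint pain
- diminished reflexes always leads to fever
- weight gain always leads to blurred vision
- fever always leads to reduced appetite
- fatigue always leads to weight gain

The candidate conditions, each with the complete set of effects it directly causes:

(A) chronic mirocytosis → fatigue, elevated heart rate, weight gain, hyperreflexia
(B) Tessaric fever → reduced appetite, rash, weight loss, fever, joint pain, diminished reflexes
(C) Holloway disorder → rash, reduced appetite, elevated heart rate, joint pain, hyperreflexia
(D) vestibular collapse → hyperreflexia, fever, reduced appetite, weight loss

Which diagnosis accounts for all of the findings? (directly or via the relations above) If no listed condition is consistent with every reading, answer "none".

none

Testing each hypothesis:
(A) chronic mirocytosis — joint pain -; reduced appetite -; fever -; diminished reflexes -; elevated heart rate +; weight gain +
(B) Tessaric fever — fails on elevated heart rate, weight gain (predicts weight loss, not weight gain)
(C) Holloway disorder — fails on fever, diminished reflexes, weight gain (predicts hyperreflexia, not diminished reflexes)
(D) vestibular collapse — joint pain -; reduced appetite +; fever +; diminished reflexes -; elevated heart rate -; weight gain -
None of the listed candidates fits everything.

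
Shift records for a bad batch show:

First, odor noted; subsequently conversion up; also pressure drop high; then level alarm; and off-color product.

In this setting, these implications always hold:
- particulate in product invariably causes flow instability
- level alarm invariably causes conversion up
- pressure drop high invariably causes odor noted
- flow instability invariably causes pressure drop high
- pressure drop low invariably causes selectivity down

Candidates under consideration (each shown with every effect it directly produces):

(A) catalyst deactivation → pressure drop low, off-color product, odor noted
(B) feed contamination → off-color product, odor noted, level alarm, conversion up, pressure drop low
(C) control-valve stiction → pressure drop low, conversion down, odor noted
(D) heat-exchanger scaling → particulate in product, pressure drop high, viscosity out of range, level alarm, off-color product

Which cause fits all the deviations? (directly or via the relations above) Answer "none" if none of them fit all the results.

Checking each candidate against the observations:
(A) catalyst deactivation — odor noted yes; conversion up NO; pressure drop high NO; level alarm NO; off-color product yes
(B) feed contamination — odor noted yes; conversion up yes; pressure drop high NO; level alarm yes; off-color product yes
(C) control-valve stiction — fails on conversion up, pressure drop high, level alarm, off-color product (predicts conversion down, not conversion up; predicts pressure drop low, not pressure drop high)
(D) heat-exchanger scaling — accounts for every observation (odor noted through pressure drop high → odor noted)
Only (D) is consistent with every observation.

D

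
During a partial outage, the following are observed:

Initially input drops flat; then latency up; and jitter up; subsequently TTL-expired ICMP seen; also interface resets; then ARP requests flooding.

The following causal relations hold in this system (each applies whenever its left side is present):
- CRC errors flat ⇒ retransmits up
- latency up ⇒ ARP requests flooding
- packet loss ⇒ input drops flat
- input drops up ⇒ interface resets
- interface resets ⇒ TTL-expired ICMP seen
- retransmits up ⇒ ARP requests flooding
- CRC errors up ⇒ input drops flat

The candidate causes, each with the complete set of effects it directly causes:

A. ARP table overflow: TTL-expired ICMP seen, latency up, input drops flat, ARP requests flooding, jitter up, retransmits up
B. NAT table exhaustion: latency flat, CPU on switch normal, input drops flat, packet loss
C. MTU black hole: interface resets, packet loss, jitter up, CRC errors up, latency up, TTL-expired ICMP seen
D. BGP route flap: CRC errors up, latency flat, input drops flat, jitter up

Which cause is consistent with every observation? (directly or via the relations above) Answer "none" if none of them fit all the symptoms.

Per-candidate check:
(A) ARP table overflow — input drops flat yes; latency up yes; jitter up yes; TTL-expired ICMP seen yes; interface resets NO; ARP requests flooding yes
(B) NAT table exhaustion — fails on latency up, jitter up, TTL-expired ICMP seen, interface resets, ARP requests flooding (predicts latency flat, not latency up)
(C) MTU black hole — accounts for every observation (input drops flat by packet loss → input drops flat)
(D) BGP route flap — input drops flat yes; latency up NO; jitter up yes; TTL-expired ICMP seen NO; interface resets NO; ARP requests flooding NO
(C) is the only candidate with no mismatches.

C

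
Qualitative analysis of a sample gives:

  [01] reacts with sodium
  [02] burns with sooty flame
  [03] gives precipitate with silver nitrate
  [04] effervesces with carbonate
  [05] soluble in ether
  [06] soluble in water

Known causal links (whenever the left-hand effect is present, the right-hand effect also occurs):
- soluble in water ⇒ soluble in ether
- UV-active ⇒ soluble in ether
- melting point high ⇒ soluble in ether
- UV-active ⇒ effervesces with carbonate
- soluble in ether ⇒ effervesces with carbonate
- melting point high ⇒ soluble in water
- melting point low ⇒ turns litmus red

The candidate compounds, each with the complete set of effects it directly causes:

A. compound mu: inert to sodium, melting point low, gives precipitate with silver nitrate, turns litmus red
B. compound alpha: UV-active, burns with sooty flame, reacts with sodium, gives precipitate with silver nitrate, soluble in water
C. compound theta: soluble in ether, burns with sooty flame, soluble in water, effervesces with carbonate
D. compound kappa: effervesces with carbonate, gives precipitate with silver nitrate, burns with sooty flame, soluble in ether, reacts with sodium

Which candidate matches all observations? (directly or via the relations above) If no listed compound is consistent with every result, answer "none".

B

For each candidate, compare predicted effects to what was observed:
(A) compound mu — fails on reacts with sodium, burns with sooty flame, effervesces with carbonate, soluble in ether, soluble in water (predicts inert to sodium, not reacts with sodium)
(B) compound alpha — accounts for every observation (effervesces with carbonate by UV-active → effervesces with carbonate)
(C) compound theta — does not account for reacts with sodium, gives precipitate with silver nitrate
(D) compound kappa — does not account for soluble in water
(B) alone accounts for all the evidence.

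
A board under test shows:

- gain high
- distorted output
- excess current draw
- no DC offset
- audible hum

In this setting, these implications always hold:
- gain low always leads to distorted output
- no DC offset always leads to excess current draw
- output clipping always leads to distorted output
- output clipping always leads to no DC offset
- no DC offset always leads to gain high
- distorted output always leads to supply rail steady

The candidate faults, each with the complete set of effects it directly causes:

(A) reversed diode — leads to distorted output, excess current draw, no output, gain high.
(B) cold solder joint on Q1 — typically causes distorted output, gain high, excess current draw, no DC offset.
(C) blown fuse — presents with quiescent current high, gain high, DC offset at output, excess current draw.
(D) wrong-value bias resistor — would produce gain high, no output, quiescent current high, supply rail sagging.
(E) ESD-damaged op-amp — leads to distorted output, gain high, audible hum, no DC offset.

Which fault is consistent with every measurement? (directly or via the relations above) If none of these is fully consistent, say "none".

E

For each candidate, compare predicted effects to what was observed:
(A) reversed diode — gain high +; distorted output +; excess current draw +; no DC offset -; audible hum -
(B) cold solder joint on Q1 — gain high +; distorted output +; excess current draw +; no DC offset +; audible hum -
(C) blown fuse — fails on distorted output, no DC offset, audible hum (predicts DC offset at output, not no DC offset)
(D) wrong-value bias resistor — gain high +; distorted output -; excess current draw -; no DC offset -; audible hum -
(E) ESD-damaged op-amp — accounts for every observation (excess current draw via no DC offset → excess current draw)
(E) is the only candidate with no mismatches.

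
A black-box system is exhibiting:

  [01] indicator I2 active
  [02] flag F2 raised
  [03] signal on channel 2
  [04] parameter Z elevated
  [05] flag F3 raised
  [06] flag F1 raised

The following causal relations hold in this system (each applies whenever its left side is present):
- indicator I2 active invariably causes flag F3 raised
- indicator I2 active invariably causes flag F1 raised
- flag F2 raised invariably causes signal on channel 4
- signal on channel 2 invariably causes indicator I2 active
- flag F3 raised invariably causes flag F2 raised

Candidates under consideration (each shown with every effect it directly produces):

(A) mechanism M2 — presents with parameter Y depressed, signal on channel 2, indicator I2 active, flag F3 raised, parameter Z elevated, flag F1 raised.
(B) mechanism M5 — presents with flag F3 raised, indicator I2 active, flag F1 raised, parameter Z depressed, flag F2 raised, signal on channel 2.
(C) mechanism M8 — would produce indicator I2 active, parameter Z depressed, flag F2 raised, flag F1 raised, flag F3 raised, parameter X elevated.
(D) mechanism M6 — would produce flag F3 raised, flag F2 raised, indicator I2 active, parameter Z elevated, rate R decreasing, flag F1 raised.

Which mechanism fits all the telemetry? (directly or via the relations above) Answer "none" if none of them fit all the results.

Checking each candidate against the observations:
(A) mechanism M2 — indicator I2 active yes; flag F2 raised yes (by flag F3 raised → flag F2 raised); signal on channel 2 yes; parameter Z elevated yes; flag F3 raised yes; flag F1 raised yes
(B) mechanism M5 — fails on parameter Z elevated (predicts parameter Z depressed, not parameter Z elevated)
(C) mechanism M8 — fails on signal on channel 2, parameter Z elevated (predicts parameter Z depressed, not parameter Z elevated)
(D) mechanism M6 — does not account for signal on channel 2
Only (A) is consistent with every observation.

A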